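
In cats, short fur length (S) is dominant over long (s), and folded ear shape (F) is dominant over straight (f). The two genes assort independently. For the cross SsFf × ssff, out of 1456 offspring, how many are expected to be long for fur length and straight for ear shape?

Dihybrid cross SsFf × ssff — consider each gene separately:
fur length: Ss × ss → 2 Ss, 2 ss → 2 S_ : 2 ss (out of 4)
ear shape: Ff × ff → 2 Ff, 2 ff → 2 F_ : 2 ff (out of 4)
Looking for: long (ss) and straight (ff)
P(long) = 2/4, P(straight) = 2/4
P(both) = 2/4 × 2/4 = 4/16 = 1/4
Expected count = 1/4 × 1456 = 364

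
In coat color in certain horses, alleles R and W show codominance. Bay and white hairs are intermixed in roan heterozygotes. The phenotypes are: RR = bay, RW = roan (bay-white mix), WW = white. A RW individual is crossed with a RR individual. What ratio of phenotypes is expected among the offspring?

Punnett square for RW × RR:
Offspring genotypes: 2 RR, 2 RW
Phenotype counts: 2 bay, 2 roan (bay-white mix)
Ratio: 1 bay : 1 roan (bay-white mix)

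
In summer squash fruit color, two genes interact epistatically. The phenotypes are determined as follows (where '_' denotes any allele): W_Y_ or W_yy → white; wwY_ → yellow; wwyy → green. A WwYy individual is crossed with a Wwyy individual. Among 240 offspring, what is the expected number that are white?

Cross: WwYy × Wwyy — consider each gene separately:
W gene: Ww × Ww → 1 WW, 2 Ww, 1 ww → 3 W_ : 1 ww (out of 4)
Y gene: Yy × yy → 2 Yy, 2 yy → 2 Y_ : 2 yy (out of 4)
Genotype classes (out of 4 × 4 = 16): W_Y_ = 3×2 = 6; W_yy = 3×2 = 6; wwY_ = 1×2 = 2; wwyy = 1×2 = 2
Apply the phenotype rules: W_Y_ (6) + W_yy (6) → white; wwY_ (2) → yellow; wwyy (2) → green
Phenotype counts (out of 16): 12 white, 2 yellow, 2 green
white: 12 out of 16 → fraction 3/4
Expected count = 3/4 × 240 = 180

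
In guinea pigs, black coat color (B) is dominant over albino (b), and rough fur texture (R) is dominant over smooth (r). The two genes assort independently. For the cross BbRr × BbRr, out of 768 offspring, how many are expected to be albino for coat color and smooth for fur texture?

Dihybrid cross BbRr × BbRr — consider each gene separately:
coat color: Bb × Bb → 1 BB, 2 Bb, 1 bb → 3 B_ : 1 bb (out of 4)
fur texture: Rr × Rr → 1 RR, 2 Rr, 1 rr → 3 R_ : 1 rr (out of 4)
Looking for: albino (bb) and smooth (rr)
P(albino) = 1/4, P(smooth) = 1/4
P(both) = 1/4 × 1/4 = 1/16
Expected count = 1/16 × 768 = 48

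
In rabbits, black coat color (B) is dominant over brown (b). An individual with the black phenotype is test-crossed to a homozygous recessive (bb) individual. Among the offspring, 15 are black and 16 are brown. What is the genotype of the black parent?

Test cross: ? × bb
Offspring: 15 black, 16 brown — approximately 1:1.
A 1:1 ratio in a test cross indicates the unknown parent is heterozygous (Bb).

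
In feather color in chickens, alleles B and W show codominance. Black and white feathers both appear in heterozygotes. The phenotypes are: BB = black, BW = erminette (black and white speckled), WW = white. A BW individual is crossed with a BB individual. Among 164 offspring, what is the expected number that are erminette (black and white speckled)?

Punnett square for BW × BB:
Offspring genotypes: 2 BB, 2 BW
Phenotype counts: 2 black, 2 erminette (black and white speckled)
erminette (black and white speckled): 2 out of 4 → fraction 1/2
Expected count = 1/2 × 164 = 82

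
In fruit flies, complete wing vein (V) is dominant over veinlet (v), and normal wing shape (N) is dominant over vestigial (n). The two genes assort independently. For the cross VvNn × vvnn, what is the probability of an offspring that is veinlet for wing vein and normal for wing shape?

Dihybrid cross VvNn × vvnn — consider each gene separately:
wing vein: Vv × vv → 2 Vv, 2 vv → 2 V_ : 2 vv (out of 4)
wing shape: Nn × nn → 2 Nn, 2 nn → 2 N_ : 2 nn (out of 4)
Looking for: veinlet (vv) and normal (N_)
P(veinlet) = 2/4, P(normal) = 2/4
P(both) = 2/4 × 2/4 = 4/16 = 1/4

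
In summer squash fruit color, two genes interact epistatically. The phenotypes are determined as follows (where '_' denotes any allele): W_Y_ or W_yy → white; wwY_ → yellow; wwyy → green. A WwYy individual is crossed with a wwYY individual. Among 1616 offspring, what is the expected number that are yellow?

Cross: WwYy × wwYY — consider each gene separately:
W gene: Ww × ww → 2 Ww, 2 ww → 2 W_ : 2 ww (out of 4)
Y gene: Yy × YY → 2 YY, 2 Yy → 4 Y_ (out of 4)
Genotype classes (out of 4 × 4 = 16): W_Y_ = 2×4 = 8; wwY_ = 2×4 = 8
Apply the phenotype rules: W_Y_ (8) → white; wwY_ (8) → yellow
Phenotype counts (out of 16): 8 white, 8 yellow
yellow: 8 out of 16 → fraction 1/2
Expected count = 1/2 × 1616 = 808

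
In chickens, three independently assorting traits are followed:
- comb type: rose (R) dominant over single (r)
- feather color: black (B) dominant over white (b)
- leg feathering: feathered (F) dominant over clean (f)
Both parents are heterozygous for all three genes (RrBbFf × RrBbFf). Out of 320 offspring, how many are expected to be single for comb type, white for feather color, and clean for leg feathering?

Trihybrid cross: RrBbFf × RrBbFf
Each trait segregates independently with a 3:1 phenotypic ratio, so each gene contributes 3/4 (dominant) or 1/4 (recessive).
Target: single (comb type), white (feather color), clean (leg feathering)
Probability = product of independent per-trait probabilities
= 1/4 × 1/4 × 1/4 = 1/64
Expected count = 1/64 × 320 = 5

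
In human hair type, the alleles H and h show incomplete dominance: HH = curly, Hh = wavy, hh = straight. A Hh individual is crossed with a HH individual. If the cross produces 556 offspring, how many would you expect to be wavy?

Punnett square for Hh × HH:
Offspring genotypes: 2 HH, 2 Hh
Phenotype counts: 2 curly, 2 wavy
wavy: 2 out of 4 → fraction 1/2
Expected count = 1/2 × 556 = 278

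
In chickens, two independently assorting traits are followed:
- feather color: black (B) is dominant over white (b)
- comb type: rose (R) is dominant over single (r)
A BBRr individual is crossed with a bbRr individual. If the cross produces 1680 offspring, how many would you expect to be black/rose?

Dihybrid cross BBRr × bbRr — consider each gene separately:
feather color: BB × bb → 4 Bb → 4 B_ (out of 4)
comb type: Rr × Rr → 1 RR, 2 Rr, 1 rr → 3 R_ : 1 rr (out of 4)
Combine (counts out of 4 × 4 = 16): black/rose (B_R_) = 4×3 = 12; black/single (B_rr) = 4×1 = 4
Phenotype counts (out of 16): 12 black/rose, 4 black/single
black/rose: 12 out of 16 → fraction 3/4
Expected count = 3/4 × 1680 = 1260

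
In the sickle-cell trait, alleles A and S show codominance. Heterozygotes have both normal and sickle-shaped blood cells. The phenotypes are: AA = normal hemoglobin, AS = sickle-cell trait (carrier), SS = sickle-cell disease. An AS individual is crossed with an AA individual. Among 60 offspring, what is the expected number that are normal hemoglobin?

Punnett square for AS × AA:
Offspring genotypes: 2 AA, 2 AS
Phenotype counts: 2 normal hemoglobin, 2 sickle-cell trait (carrier)
normal hemoglobin: 2 out of 4 → fraction 1/2
Expected count = 1/2 × 60 = 30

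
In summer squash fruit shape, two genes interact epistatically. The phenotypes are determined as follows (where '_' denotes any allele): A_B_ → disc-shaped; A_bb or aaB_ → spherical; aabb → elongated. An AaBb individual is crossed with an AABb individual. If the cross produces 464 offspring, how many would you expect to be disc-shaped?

Cross: AaBb × AABb — consider each gene separately:
A gene: Aa × AA → 2 AA, 2 Aa → 4 A_ (out of 4)
B gene: Bb × Bb → 1 BB, 2 Bb, 1 bb → 3 B_ : 1 bb (out of 4)
Genotype classes (out of 4 × 4 = 16): A_B_ = 4×3 = 12; A_bb = 4×1 = 4
Apply the phenotype rules: A_B_ (12) → disc-shaped; A_bb (4) → spherical
Phenotype counts (out of 16): 12 disc-shaped, 4 spherical
disc-shaped: 12 out of 16 → fraction 3/4
Expected count = 3/4 × 464 = 348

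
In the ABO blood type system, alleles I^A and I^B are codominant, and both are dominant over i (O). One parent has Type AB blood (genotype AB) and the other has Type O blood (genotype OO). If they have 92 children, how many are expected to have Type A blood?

Cross: AB × OO
Possible offspring genotypes: 2 AO, 2 BO
Blood type counts: 2 Type A, 2 Type B
Probability of Type A: 2/4 = 1/2
Expected count = 1/2 × 92 = 46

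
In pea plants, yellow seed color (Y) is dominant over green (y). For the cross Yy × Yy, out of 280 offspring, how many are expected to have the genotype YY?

Punnett square for Yy × Yy:
Offspring genotypes: 1 YY, 2 Yy, 1 yy
Total offspring: 4
Count with target: 1
Probability: 1/4
Expected count = 1/4 × 280 = 70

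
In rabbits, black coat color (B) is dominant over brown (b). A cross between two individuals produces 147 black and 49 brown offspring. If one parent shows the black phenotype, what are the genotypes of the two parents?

Observed offspring: 147 black, 49 brown
The observed ratio simplifies to 3:1. Brown (bb) offspring appear, so each parent must contribute one b allele. The parent stated to show black carries B, so it is Bb. The other parent is then either Bb or bb: Bb × bb would give a 1:1 split, whereas Bb × Bb gives 3:1 — matching the data. So both parents are heterozygous (Bb × Bb).
Parent genotypes: Bb × Bb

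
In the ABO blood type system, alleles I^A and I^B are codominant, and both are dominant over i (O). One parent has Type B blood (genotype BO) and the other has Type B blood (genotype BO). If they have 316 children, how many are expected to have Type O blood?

Cross: BO × BO
Possible offspring genotypes: 1 BB, 2 BO, 1 OO
Blood type counts: 3 Type B, 1 Type O
Probability of Type O: 1/4
Expected count = 1/4 × 316 = 79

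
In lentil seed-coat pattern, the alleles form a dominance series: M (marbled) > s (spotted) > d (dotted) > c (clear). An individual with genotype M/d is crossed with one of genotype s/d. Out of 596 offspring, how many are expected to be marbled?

Cross: M/d × s/d
Allele dominance: M > s > d > c
Offspring genotypes: 1 M/s, 1 M/d, 1 s/d, 1 d/d
Phenotype counts: 2 marbled, 1 spotted, 1 dotted
marbled: 2 out of 4 → fraction 1/2
Expected count = 1/2 × 596 = 298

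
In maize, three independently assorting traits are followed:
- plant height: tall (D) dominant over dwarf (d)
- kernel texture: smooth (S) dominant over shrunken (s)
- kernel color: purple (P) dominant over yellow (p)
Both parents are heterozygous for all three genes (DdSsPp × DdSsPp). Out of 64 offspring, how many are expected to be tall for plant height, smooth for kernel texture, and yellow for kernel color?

Trihybrid cross: DdSsPp × DdSsPp
Each trait segregates independently with a 3:1 phenotypic ratio, so each gene contributes 3/4 (dominant) or 1/4 (recessive).
Target: tall (plant height), smooth (kernel texture), yellow (kernel color)
Probability = product of independent per-trait probabilities
= 3/4 × 3/4 × 1/4 = 9/64
Expected count = 9/64 × 64 = 9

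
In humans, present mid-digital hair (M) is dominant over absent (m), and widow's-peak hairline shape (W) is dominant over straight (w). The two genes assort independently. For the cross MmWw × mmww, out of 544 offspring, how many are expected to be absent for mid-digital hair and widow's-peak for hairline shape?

Dihybrid cross MmWw × mmww — consider each gene separately:
mid-digital hair: Mm × mm → 2 Mm, 2 mm → 2 M_ : 2 mm (out of 4)
hairline shape: Ww × ww → 2 Ww, 2 ww → 2 W_ : 2 ww (out of 4)
Looking for: absent (mm) and widow's-peak (W_)
P(absent) = 2/4, P(widow's-peak) = 2/4
P(both) = 2/4 × 2/4 = 4/16 = 1/4
Expected count = 1/4 × 544 = 136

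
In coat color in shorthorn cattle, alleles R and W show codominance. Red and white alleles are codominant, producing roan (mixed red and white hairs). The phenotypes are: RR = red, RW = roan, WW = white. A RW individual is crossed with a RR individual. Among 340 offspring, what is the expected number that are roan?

Punnett square for RW × RR:
Offspring genotypes: 2 RR, 2 RW
Phenotype counts: 2 red, 2 roan
roan: 2 out of 4 → fraction 1/2
Expected count = 1/2 × 340 = 170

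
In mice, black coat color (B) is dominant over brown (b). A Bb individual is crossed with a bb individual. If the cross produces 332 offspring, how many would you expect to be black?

Punnett square for Bb × bb:
Offspring genotypes: 2 Bb, 2 bb
black: 2, brown: 2
black: 2 out of 4 → fraction 1/2
Expected count = 1/2 × 332 = 166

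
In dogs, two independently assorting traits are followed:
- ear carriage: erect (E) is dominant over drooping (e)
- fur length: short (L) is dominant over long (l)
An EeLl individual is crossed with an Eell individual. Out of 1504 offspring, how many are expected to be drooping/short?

Dihybrid cross EeLl × Eell — consider each gene separately:
ear carriage: Ee × Ee → 1 EE, 2 Ee, 1 ee → 3 E_ : 1 ee (out of 4)
fur length: Ll × ll → 2 Ll, 2 ll → 2 L_ : 2 ll (out of 4)
Combine (counts out of 4 × 4 = 16): erect/short (E_L_) = 3×2 = 6; erect/long (E_ll) = 3×2 = 6; drooping/short (eeL_) = 1×2 = 2; drooping/long (eell) = 1×2 = 2
Phenotype counts (out of 16): 6 erect/short, 6 erect/long, 2 drooping/short, 2 drooping/long
drooping/short: 2 out of 16 → fraction 1/8
Expected count = 1/8 × 1504 = 188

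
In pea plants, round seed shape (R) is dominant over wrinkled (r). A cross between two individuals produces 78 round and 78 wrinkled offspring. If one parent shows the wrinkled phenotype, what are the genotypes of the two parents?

Observed offspring: 78 round, 78 wrinkled
The observed ratio simplifies to 1:1. One parent shows wrinkled, so its genotype must be rr. A 1:1 offspring split requires the other parent to be heterozygous (Rr).
Parent genotypes: rr × Rr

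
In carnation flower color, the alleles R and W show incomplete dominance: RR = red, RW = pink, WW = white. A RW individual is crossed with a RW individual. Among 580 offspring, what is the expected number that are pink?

Punnett square for RW × RW:
Offspring genotypes: 1 RR, 2 RW, 1 WW
Phenotype counts: 1 red, 2 pink, 1 white
pink: 2 out of 4 → fraction 1/2
Expected count = 1/2 × 580 = 290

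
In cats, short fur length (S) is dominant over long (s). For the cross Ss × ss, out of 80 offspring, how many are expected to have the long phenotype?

Punnett square for Ss × ss:
Offspring genotypes: 2 Ss, 2 ss
Total offspring: 4
Count with target: 2
Probability: 2/4 = 1/2
Expected count = 1/2 × 80 = 40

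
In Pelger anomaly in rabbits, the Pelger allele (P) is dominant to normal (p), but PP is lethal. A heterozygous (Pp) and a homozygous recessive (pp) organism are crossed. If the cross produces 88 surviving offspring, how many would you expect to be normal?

Cross: Pp × pp
Punnett square offspring (before lethality): 2 Pp, 2 pp
No PP offspring are produced in this cross.
normal: 2 out of 4 → fraction 1/2
Expected count = 1/2 × 88 = 44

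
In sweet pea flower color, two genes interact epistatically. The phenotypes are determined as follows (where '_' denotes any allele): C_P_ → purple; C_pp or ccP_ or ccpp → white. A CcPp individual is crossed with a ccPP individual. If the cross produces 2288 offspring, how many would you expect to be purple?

Cross: CcPp × ccPP — consider each gene separately:
C gene: Cc × cc → 2 Cc, 2 cc → 2 C_ : 2 cc (out of 4)
P gene: Pp × PP → 2 PP, 2 Pp → 4 P_ (out of 4)
Genotype classes (out of 4 × 4 = 16): C_P_ = 2×4 = 8; ccP_ = 2×4 = 8
Apply the phenotype rules: C_P_ (8) → purple; ccP_ (8) → white
Phenotype counts (out of 16): 8 purple, 8 white
purple: 8 out of 16 → fraction 1/2
Expected count = 1/2 × 2288 = 1144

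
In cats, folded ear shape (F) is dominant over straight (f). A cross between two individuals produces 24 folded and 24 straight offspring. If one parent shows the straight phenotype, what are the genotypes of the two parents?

Observed offspring: 24 folded, 24 straight
The observed ratio simplifies to 1:1. One parent shows straight, so its genotype must be ff. A 1:1 offspring split requires the other parent to be heterozygous (Ff).
Parent genotypes: ff × Ff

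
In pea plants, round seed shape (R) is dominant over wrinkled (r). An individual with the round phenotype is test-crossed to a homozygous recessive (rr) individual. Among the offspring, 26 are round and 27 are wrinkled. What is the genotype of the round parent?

Test cross: ? × rr
Offspring: 26 round, 27 wrinkled — approximately 1:1.
A 1:1 ratio in a test cross indicates the unknown parent is heterozygous (Rr).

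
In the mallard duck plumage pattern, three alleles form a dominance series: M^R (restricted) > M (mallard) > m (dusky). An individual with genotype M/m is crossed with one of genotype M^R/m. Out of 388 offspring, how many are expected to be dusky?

Cross: M/m × M^R/m
Allele dominance: M^R > M > m
Offspring genotypes: 1 M^R/M, 1 M/m, 1 M^R/m, 1 m/m
Phenotype counts: 2 restricted, 1 mallard, 1 dusky
dusky: 1 out of 4 → fraction 1/4
Expected count = 1/4 × 388 = 97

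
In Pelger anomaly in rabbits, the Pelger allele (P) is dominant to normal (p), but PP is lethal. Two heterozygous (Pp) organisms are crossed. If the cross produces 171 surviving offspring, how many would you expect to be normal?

Cross: Pp × Pp
Punnett square offspring (before lethality): 1 PP, 2 Pp, 1 pp
The PP genotype is lethal (embryos die); surviving offspring: 2 Pp, 1 pp
normal: 1 out of 3 → fraction 1/3
Expected count = 1/3 × 171 = 57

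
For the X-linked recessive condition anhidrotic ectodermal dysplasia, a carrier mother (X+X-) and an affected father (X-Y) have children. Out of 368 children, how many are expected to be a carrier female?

Cross: X+X- × X-Y
Offspring: 1 X+X-, 1 X+Y, 1 X-X-, 1 X-Y
Probability of a carrier female: 1/4
Expected count = 1/4 × 368 = 92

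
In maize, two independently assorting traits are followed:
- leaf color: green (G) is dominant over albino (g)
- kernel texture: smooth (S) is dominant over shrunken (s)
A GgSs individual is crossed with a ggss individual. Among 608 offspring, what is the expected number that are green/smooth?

Dihybrid cross GgSs × ggss — consider each gene separately:
leaf color: Gg × gg → 2 Gg, 2 gg → 2 G_ : 2 gg (out of 4)
kernel texture: Ss × ss → 2 Ss, 2 ss → 2 S_ : 2 ss (out of 4)
Combine (counts out of 4 × 4 = 16): green/smooth (G_S_) = 2×2 = 4; green/shrunken (G_ss) = 2×2 = 4; albino/smooth (ggS_) = 2×2 = 4; albino/shrunken (ggss) = 2×2 = 4
Phenotype counts (out of 16): 4 green/smooth, 4 green/shrunken, 4 albino/smooth, 4 albino/shrunken
green/smooth: 4 out of 16 → fraction 1/4
Expected count = 1/4 × 608 = 152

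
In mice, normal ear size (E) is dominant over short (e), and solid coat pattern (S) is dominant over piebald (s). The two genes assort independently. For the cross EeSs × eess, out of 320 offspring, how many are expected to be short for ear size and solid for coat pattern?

Dihybrid cross EeSs × eess — consider each gene separately:
ear size: Ee × ee → 2 Ee, 2 ee → 2 E_ : 2 ee (out of 4)
coat pattern: Ss × ss → 2 Ss, 2 ss → 2 S_ : 2 ss (out of 4)
Looking for: short (ee) and solid (S_)
P(short) = 2/4, P(solid) = 2/4
P(both) = 2/4 × 2/4 = 4/16 = 1/4
Expected count = 1/4 × 320 = 80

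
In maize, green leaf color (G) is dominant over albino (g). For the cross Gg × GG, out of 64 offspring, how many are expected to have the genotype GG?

Punnett square for Gg × GG:
Offspring genotypes: 2 GG, 2 Gg
Total offspring: 4
Count with target: 2
Probability: 2/4 = 1/2
Expected count = 1/2 × 64 = 32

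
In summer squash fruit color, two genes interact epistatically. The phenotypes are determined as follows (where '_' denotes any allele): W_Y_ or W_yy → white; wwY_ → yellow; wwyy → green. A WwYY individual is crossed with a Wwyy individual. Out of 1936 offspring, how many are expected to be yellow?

Cross: WwYY × Wwyy — consider each gene separately:
W gene: Ww × Ww → 1 WW, 2 Ww, 1 ww → 3 W_ : 1 ww (out of 4)
Y gene: YY × yy → 4 Yy → 4 Y_ (out of 4)
Genotype classes (out of 4 × 4 = 16): W_Y_ = 3×4 = 12; wwY_ = 1×4 = 4
Apply the phenotype rules: W_Y_ (12) → white; wwY_ (4) → yellow
Phenotype counts (out of 16): 12 white, 4 yellow
yellow: 4 out of 16 → fraction 1/4
Expected count = 1/4 × 1936 = 484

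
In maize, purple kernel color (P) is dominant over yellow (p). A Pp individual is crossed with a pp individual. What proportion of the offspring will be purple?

Punnett square for Pp × pp:
Offspring genotypes: 2 Pp, 2 pp
purple: 2, yellow: 2
purple: 2 out of 4
Probability: 2/4 = 1/2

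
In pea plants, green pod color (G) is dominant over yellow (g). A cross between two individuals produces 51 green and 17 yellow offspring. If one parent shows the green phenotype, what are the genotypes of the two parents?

Observed offspring: 51 green, 17 yellow
The observed ratio simplifies to 3:1. Yellow (gg) offspring appear, so each parent must contribute one g allele. The parent stated to show green carries G, so it is Gg. The other parent is then either Gg or gg: Gg × gg would give a 1:1 split, whereas Gg × Gg gives 3:1 — matching the data. So both parents are heterozygous (Gg × Gg).
Parent genotypes: Gg × Gg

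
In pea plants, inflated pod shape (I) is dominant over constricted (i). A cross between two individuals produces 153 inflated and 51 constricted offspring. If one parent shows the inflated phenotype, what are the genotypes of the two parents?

Observed offspring: 153 inflated, 51 constricted
The observed ratio simplifies to 3:1. Constricted (ii) offspring appear, so each parent must contribute one i allele. The parent stated to show inflated carries I, so it is Ii. The other parent is then either Ii or ii: Ii × ii would give a 1:1 split, whereas Ii × Ii gives 3:1 — matching the data. So both parents are heterozygous (Ii × Ii).
Parent genotypes: Ii × Ii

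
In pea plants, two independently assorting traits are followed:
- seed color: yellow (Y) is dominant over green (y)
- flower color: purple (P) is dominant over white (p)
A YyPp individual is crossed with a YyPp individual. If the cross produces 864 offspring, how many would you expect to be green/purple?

Dihybrid cross YyPp × YyPp — consider each gene separately:
seed color: Yy × Yy → 1 YY, 2 Yy, 1 yy → 3 Y_ : 1 yy (out of 4)
flower color: Pp × Pp → 1 PP, 2 Pp, 1 pp → 3 P_ : 1 pp (out of 4)
Combine (counts out of 4 × 4 = 16): yellow/purple (Y_P_) = 3×3 = 9; yellow/white (Y_pp) = 3×1 = 3; green/purple (yyP_) = 1×3 = 3; green/white (yypp) = 1×1 = 1
Phenotype counts (out of 16): 9 yellow/purple, 3 yellow/white, 3 green/purple, 1 green/white
green/purple: 3 out of 16 → fraction 3/16
Expected count = 3/16 × 864 = 162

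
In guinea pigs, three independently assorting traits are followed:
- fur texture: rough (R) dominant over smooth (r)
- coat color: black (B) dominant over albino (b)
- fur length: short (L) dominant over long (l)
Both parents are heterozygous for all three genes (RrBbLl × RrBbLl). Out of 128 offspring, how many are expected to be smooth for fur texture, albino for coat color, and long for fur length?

Trihybrid cross: RrBbLl × RrBbLl
Each trait segregates independently with a 3:1 phenotypic ratio, so each gene contributes 3/4 (dominant) or 1/4 (recessive).
Target: smooth (fur texture), albino (coat color), long (fur length)
Probability = product of independent per-trait probabilities
= 1/4 × 1/4 × 1/4 = 1/64
Expected count = 1/64 × 128 = 2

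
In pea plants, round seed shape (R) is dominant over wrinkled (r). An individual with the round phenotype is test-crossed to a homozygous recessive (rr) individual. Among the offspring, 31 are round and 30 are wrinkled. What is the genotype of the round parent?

Test cross: ? × rr
Offspring: 31 round, 30 wrinkled — approximately 1:1.
A 1:1 ratio in a test cross indicates the unknown parent is heterozygous (Rr).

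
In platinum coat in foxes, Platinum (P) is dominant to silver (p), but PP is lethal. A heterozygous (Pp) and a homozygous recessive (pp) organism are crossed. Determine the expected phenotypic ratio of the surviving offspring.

Cross: Pp × pp
Punnett square offspring (before lethality): 2 Pp, 2 pp
No PP offspring are produced in this cross.
Ratio: 1 platinum : 1 silver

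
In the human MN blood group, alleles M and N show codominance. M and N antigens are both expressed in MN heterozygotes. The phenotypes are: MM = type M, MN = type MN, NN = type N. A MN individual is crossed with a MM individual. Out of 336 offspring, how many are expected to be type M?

Punnett square for MN × MM:
Offspring genotypes: 2 MM, 2 MN
Phenotype counts: 2 type M, 2 type MN
type M: 2 out of 4 → fraction 1/2
Expected count = 1/2 × 336 = 168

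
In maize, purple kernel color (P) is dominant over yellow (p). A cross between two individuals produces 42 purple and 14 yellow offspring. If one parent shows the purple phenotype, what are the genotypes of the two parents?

Observed offspring: 42 purple, 14 yellow
The observed ratio simplifies to 3:1. Yellow (pp) offspring appear, so each parent must contribute one p allele. The parent stated to show purple carries P, so it is Pp. The other parent is then either Pp or pp: Pp × pp would give a 1:1 split, whereas Pp × Pp gives 3:1 — matching the data. So both parents are heterozygous (Pp × Pp).
Parent genotypes: Pp × Pp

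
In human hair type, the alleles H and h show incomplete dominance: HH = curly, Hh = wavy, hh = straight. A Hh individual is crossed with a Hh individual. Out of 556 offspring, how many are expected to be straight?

Punnett square for Hh × Hh:
Offspring genotypes: 1 HH, 2 Hh, 1 hh
Phenotype counts: 1 curly, 2 wavy, 1 straight
straight: 1 out of 4 → fraction 1/4
Expected count = 1/4 × 556 = 139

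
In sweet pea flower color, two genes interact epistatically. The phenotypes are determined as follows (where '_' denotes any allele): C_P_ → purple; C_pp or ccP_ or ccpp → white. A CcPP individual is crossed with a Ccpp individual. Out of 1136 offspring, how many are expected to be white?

Cross: CcPP × Ccpp — consider each gene separately:
C gene: Cc × Cc → 1 CC, 2 Cc, 1 cc → 3 C_ : 1 cc (out of 4)
P gene: PP × pp → 4 Pp → 4 P_ (out of 4)
Genotype classes (out of 4 × 4 = 16): C_P_ = 3×4 = 12; ccP_ = 1×4 = 4
Apply the phenotype rules: C_P_ (12) → purple; ccP_ (4) → white
Phenotype counts (out of 16): 12 purple, 4 white
white: 4 out of 16 → fraction 1/4
Expected count = 1/4 × 1136 = 284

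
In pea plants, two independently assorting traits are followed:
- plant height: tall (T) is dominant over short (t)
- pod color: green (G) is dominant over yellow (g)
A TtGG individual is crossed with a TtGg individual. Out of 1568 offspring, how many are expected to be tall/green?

Dihybrid cross TtGG × TtGg — consider each gene separately:
plant height: Tt × Tt → 1 TT, 2 Tt, 1 tt → 3 T_ : 1 tt (out of 4)
pod color: GG × Gg → 2 GG, 2 Gg → 4 G_ (out of 4)
Combine (counts out of 4 × 4 = 16): tall/green (T_G_) = 3×4 = 12; short/green (ttG_) = 1×4 = 4
Phenotype counts (out of 16): 12 tall/green, 4 short/green
tall/green: 12 out of 16 → fraction 3/4
Expected count = 3/4 × 1568 = 1176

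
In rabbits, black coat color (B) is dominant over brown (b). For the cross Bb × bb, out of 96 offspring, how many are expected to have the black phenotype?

Punnett square for Bb × bb:
Offspring genotypes: 2 Bb, 2 bb
Total offspring: 4
Count with target: 2
Probability: 2/4 = 1/2
Expected count = 1/2 × 96 = 48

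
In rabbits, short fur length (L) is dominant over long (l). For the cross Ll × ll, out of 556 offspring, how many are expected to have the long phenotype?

Punnett square for Ll × ll:
Offspring genotypes: 2 Ll, 2 ll
Total offspring: 4
Count with target: 2
Probability: 2/4 = 1/2
Expected count = 1/2 × 556 = 278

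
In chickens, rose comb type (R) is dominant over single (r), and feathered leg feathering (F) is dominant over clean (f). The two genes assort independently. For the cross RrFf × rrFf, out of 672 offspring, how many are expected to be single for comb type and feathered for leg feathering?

Dihybrid cross RrFf × rrFf — consider each gene separately:
comb type: Rr × rr → 2 Rr, 2 rr → 2 R_ : 2 rr (out of 4)
leg feathering: Ff × Ff → 1 FF, 2 Ff, 1 ff → 3 F_ : 1 ff (out of 4)
Looking for: single (rr) and feathered (F_)
P(single) = 2/4, P(feathered) = 3/4
P(both) = 2/4 × 3/4 = 6/16 = 3/8
Expected count = 3/8 × 672 = 252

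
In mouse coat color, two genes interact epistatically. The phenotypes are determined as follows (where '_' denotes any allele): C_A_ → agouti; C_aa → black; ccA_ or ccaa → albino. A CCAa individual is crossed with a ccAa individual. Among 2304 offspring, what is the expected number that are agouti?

Cross: CCAa × ccAa — consider each gene separately:
C gene: CC × cc → 4 Cc → 4 C_ (out of 4)
A gene: Aa × Aa → 1 AA, 2 Aa, 1 aa → 3 A_ : 1 aa (out of 4)
Genotype classes (out of 4 × 4 = 16): C_A_ = 4×3 = 12; C_aa = 4×1 = 4
Apply the phenotype rules: C_A_ (12) → agouti; C_aa (4) → black
Phenotype counts (out of 16): 12 agouti, 4 black
agouti: 12 out of 16 → fraction 3/4
Expected count = 3/4 × 2304 = 1728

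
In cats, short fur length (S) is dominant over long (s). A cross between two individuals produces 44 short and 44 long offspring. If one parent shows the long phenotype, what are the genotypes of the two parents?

Observed offspring: 44 short, 44 long
The observed ratio simplifies to 1:1. One parent shows long, so its genotype must be ss. A 1:1 offspring split requires the other parent to be heterozygous (Ss).
Parent genotypes: ss × Ss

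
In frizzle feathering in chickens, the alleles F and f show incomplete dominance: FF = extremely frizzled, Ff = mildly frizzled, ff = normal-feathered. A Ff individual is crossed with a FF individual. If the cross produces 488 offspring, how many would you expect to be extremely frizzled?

Punnett square for Ff × FF:
Offspring genotypes: 2 FF, 2 Ff
Phenotype counts: 2 extremely frizzled, 2 mildly frizzled
extremely frizzled: 2 out of 4 → fraction 1/2
Expected count = 1/2 × 488 = 244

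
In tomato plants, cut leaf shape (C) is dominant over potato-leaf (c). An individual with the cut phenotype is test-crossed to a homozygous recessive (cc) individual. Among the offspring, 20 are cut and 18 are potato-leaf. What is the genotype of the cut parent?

Test cross: ? × cc
Offspring: 20 cut, 18 potato-leaf — approximately 1:1.
A 1:1 ratio in a test cross indicates the unknown parent is heterozygous (Cc).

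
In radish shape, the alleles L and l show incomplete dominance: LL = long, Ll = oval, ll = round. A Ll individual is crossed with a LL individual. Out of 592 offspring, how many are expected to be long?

Punnett square for Ll × LL:
Offspring genotypes: 2 LL, 2 Ll
Phenotype counts: 2 long, 2 oval
long: 2 out of 4 → fraction 1/2
Expected count = 1/2 × 592 = 296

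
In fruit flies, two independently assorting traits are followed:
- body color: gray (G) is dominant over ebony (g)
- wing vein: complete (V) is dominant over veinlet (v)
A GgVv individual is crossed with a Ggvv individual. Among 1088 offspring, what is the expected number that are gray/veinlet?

Dihybrid cross GgVv × Ggvv — consider each gene separately:
body color: Gg × Gg → 1 GG, 2 Gg, 1 gg → 3 G_ : 1 gg (out of 4)
wing vein: Vv × vv → 2 Vv, 2 vv → 2 V_ : 2 vv (out of 4)
Combine (counts out of 4 × 4 = 16): gray/complete (G_V_) = 3×2 = 6; gray/veinlet (G_vv) = 3×2 = 6; ebony/complete (ggV_) = 1×2 = 2; ebony/veinlet (ggvv) = 1×2 = 2
Phenotype counts (out of 16): 6 gray/complete, 6 gray/veinlet, 2 ebony/complete, 2 ebony/veinlet
gray/veinlet: 6 out of 16 → fraction 3/8
Expected count = 3/8 × 1088 = 408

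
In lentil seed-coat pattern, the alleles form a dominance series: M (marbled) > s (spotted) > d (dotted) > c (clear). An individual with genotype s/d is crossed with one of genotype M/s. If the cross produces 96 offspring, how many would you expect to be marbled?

Cross: s/d × M/s
Allele dominance: M > s > d > c
Offspring genotypes: 1 M/s, 1 s/s, 1 M/d, 1 s/d
Phenotype counts: 2 marbled, 2 spotted
marbled: 2 out of 4 → fraction 1/2
Expected count = 1/2 × 96 = 48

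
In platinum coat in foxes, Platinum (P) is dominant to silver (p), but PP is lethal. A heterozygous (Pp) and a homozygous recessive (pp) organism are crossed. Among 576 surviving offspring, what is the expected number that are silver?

Cross: Pp × pp
Punnett square offspring (before lethality): 2 Pp, 2 pp
No PP offspring are produced in this cross.
silver: 2 out of 4 → fraction 1/2
Expected count = 1/2 × 576 = 288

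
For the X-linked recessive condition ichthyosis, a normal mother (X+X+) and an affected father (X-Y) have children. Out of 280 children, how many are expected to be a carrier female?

Cross: X+X+ × X-Y
Offspring: 2 X+X-, 2 X+Y
Probability of a carrier female: 2/4 = 1/2
Expected count = 1/2 × 280 = 140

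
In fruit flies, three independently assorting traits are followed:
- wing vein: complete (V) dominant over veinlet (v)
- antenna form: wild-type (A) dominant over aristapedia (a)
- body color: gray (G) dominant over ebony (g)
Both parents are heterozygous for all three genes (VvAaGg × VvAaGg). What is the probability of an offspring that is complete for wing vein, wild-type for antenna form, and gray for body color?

Trihybrid cross: VvAaGg × VvAaGg
Each trait segregates independently with a 3:1 phenotypic ratio, so each gene contributes 3/4 (dominant) or 1/4 (recessive).
Target: complete (wing vein), wild-type (antenna form), gray (body color)
Probability = product of independent per-trait probabilities
= 3/4 × 3/4 × 3/4 = 27/64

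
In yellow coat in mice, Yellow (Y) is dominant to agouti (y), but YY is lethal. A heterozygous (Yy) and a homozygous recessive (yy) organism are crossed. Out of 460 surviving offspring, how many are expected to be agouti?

Cross: Yy × yy
Punnett square offspring (before lethality): 2 Yy, 2 yy
No YY offspring are produced in this cross.
agouti: 2 out of 4 → fraction 1/2
Expected count = 1/2 × 460 = 230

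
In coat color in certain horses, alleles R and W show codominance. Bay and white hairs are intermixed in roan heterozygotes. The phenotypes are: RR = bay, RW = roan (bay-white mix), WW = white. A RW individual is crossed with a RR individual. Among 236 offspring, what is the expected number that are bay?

Punnett square for RW × RR:
Offspring genotypes: 2 RR, 2 RW
Phenotype counts: 2 bay, 2 roan (bay-white mix)
bay: 2 out of 4 → fraction 1/2
Expected count = 1/2 × 236 = 118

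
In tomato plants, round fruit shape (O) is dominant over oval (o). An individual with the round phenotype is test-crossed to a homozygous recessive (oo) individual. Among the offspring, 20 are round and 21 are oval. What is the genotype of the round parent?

Test cross: ? × oo
Offspring: 20 round, 21 oval — approximately 1:1.
A 1:1 ratio in a test cross indicates the unknown parent is heterozygous (Oo).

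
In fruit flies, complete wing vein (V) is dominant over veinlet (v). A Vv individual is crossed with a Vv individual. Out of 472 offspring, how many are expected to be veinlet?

Punnett square for Vv × Vv:
Offspring genotypes: 1 VV, 2 Vv, 1 vv
complete: 3, veinlet: 1
veinlet: 1 out of 4 → fraction 1/4
Expected count = 1/4 × 472 = 118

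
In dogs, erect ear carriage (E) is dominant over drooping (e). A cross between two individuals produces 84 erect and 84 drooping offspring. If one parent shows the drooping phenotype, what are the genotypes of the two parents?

Observed offspring: 84 erect, 84 drooping
The observed ratio simplifies to 1:1. One parent shows drooping, so its genotype must be ee. A 1:1 offspring split requires the other parent to be heterozygous (Ee).
Parent genotypes: ee × Ee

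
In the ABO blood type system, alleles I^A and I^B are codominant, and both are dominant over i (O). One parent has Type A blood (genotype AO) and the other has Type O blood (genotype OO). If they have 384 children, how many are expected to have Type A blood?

Cross: AO × OO
Possible offspring genotypes: 2 AO, 2 OO
Blood type counts: 2 Type A, 2 Type O
Probability of Type A: 2/4 = 1/2
Expected count = 1/2 × 384 = 192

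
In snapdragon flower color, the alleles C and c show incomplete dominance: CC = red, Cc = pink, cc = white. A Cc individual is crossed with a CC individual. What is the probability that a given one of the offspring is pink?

Punnett square for Cc × CC:
Offspring genotypes: 2 CC, 2 Cc
Phenotype counts: 2 red, 2 pink
pink: 2 out of 4
Probability: 2/4 = 1/2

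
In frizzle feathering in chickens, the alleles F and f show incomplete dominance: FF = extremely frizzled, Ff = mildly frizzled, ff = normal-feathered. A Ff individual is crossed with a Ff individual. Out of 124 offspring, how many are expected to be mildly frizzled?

Punnett square for Ff × Ff:
Offspring genotypes: 1 FF, 2 Ff, 1 ff
Phenotype counts: 1 extremely frizzled, 2 mildly frizzled, 1 normal-feathered
mildly frizzled: 2 out of 4 → fraction 1/2
Expected count = 1/2 × 124 = 62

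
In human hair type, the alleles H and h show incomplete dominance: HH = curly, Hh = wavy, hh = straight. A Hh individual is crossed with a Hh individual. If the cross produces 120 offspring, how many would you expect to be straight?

Punnett square for Hh × Hh:
Offspring genotypes: 1 HH, 2 Hh, 1 hh
Phenotype counts: 1 curly, 2 wavy, 1 straight
straight: 1 out of 4 → fraction 1/4
Expected count = 1/4 × 120 = 30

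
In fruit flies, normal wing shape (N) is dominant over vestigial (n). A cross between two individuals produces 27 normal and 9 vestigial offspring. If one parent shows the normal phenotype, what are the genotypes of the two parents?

Observed offspring: 27 normal, 9 vestigial
The observed ratio simplifies to 3:1. Vestigial (nn) offspring appear, so each parent must contribute one n allele. The parent stated to show normal carries N, so it is Nn. The other parent is then either Nn or nn: Nn × nn would give a 1:1 split, whereas Nn × Nn gives 3:1 — matching the data. So both parents are heterozygous (Nn × Nn).
Parent genotypes: Nn × Nn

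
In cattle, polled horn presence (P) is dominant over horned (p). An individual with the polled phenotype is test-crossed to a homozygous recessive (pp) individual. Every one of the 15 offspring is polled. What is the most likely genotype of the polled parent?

Test cross: ? × pp
All offspring are polled.
If the unknown parent were heterozygous (Pp), about half of 15 offspring would be horned; none are. The unknown parent is most likely homozygous dominant (PP).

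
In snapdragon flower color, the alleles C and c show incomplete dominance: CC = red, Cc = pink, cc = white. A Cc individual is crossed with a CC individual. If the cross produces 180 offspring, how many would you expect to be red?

Punnett square for Cc × CC:
Offspring genotypes: 2 CC, 2 Cc
Phenotype counts: 2 red, 2 pink
red: 2 out of 4 → fraction 1/2
Expected count = 1/2 × 180 = 90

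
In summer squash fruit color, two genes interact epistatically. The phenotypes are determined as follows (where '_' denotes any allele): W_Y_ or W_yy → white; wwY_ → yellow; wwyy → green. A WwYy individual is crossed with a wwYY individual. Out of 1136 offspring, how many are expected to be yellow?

Cross: WwYy × wwYY — consider each gene separately:
W gene: Ww × ww → 2 Ww, 2 ww → 2 W_ : 2 ww (out of 4)
Y gene: Yy × YY → 2 YY, 2 Yy → 4 Y_ (out of 4)
Genotype classes (out of 4 × 4 = 16): W_Y_ = 2×4 = 8; wwY_ = 2×4 = 8
Apply the phenotype rules: W_Y_ (8) → white; wwY_ (8) → yellow
Phenotype counts (out of 16): 8 white, 8 yellow
yellow: 8 out of 16 → fraction 1/2
Expected count = 1/2 × 1136 = 568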